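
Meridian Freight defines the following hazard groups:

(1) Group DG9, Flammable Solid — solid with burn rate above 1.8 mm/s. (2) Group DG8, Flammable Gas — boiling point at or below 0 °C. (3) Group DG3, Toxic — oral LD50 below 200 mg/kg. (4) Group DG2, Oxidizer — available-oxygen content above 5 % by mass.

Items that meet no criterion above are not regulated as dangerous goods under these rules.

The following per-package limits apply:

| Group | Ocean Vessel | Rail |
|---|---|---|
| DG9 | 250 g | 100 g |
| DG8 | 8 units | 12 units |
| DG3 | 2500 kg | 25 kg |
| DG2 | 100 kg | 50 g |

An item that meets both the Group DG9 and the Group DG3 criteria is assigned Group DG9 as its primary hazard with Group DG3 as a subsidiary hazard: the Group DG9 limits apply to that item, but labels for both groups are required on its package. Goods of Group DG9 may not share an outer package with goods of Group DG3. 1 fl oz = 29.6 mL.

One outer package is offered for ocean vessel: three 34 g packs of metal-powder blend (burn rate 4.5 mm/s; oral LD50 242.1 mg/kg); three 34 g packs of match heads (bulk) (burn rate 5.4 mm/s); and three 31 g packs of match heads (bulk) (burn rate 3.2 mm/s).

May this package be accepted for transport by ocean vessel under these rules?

Burn rate 4.5 mm/s meets the Group DG9 criterion (Flammable Solid), so the metal-powder blend is Group DG9.
With burn rate 5.4 mm/s (> 1.8 mm/s), the match heads (bulk) fall in Group DG9.
The match heads (bulk) have burn rate 3.2 mm/s, which is > 1.8 mm/s, so they are Group DG9 (Flammable Solid).
Group DG9 net quantity: (three 34 g packs = 102 g) + (three 34 g packs = 102 g) + (three 31 g packs = 93 g) = 297 g.
That exceeds the Group DG9 ocean vessel limit of 250 g.

No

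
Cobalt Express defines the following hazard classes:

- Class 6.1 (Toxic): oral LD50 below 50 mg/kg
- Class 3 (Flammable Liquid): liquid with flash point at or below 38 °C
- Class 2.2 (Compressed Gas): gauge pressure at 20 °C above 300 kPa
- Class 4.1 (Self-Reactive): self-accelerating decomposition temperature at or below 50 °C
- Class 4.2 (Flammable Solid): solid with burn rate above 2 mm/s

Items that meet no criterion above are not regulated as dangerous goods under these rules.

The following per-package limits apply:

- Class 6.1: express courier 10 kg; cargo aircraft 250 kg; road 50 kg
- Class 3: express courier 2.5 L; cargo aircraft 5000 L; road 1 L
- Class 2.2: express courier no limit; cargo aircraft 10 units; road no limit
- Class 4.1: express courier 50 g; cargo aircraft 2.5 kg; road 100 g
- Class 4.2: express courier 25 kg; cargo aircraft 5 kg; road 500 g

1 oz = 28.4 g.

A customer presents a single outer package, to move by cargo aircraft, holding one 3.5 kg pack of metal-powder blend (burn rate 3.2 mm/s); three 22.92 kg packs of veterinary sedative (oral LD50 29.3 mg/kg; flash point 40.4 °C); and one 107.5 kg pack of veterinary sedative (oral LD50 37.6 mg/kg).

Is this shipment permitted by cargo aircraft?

Yes

Metal-powder blend: burn rate 3.2 mm/s > 2 mm/s → Class 4.2 (Flammable Solid).
The veterinary sedative has oral LD50 29.3 mg/kg, which is < 50 mg/kg, so it is Class 6.1 (Toxic).
The veterinary sedative has oral LD50 37.6 mg/kg, which is < 50 mg/kg, so it is Class 6.1 (Toxic).
Class 6.1 net quantity: (three 22.92 kg packs = 68.76 kg) + 107.5 kg = 176.26 kg.
176.26 kg is within the cargo aircraft limit of 250 kg for Class 6.1.
Class 4.2 quantity: 3.5 kg.
3.5 kg is within the cargo aircraft limit of 5 kg for Class 4.2.
Every hazard class is within its cargo aircraft limit and no segregation rule is violated.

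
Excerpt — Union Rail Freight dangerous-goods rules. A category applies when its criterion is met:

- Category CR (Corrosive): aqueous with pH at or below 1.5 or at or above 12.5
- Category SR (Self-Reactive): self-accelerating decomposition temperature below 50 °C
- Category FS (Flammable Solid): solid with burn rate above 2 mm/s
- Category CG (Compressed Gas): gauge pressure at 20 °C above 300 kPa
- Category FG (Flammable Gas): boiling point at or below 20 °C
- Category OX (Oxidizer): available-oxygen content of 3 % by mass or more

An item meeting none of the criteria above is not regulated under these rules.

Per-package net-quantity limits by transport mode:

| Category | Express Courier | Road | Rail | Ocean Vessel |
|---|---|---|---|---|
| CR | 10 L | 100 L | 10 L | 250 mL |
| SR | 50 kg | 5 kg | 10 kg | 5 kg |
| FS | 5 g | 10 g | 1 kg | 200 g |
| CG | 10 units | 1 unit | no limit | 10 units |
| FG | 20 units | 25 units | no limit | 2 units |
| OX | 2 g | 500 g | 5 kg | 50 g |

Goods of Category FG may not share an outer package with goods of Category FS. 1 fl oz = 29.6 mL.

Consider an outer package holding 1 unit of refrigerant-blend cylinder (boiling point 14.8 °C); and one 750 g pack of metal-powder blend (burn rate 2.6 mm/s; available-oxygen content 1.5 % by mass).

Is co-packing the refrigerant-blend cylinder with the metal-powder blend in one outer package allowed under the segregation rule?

With boiling point 14.8 °C (≤ 20 °C), the refrigerant-blend cylinder falls in Category FG.
Burn rate 2.6 mm/s meets the Category FS criterion (Flammable Solid), so the metal-powder blend is Category FS.
Category FG and Category FS may not share an outer package.

No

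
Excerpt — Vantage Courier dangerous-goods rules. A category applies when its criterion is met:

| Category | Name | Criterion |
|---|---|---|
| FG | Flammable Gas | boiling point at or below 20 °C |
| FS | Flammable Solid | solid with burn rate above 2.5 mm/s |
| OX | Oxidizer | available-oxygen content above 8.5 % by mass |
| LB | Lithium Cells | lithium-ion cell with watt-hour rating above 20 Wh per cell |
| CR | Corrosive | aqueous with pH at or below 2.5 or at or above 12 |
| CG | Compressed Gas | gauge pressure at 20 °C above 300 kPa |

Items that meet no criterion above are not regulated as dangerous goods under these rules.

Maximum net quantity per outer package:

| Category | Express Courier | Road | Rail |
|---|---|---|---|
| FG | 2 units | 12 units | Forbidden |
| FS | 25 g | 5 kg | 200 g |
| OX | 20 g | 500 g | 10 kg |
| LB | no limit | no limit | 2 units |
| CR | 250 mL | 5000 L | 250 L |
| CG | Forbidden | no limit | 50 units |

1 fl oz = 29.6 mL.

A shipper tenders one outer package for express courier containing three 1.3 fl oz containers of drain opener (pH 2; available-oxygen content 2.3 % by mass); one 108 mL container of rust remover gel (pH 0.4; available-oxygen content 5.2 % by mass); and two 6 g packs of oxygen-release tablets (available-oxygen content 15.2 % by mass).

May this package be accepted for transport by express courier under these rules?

Drain opener: pH 2 ≤ 2.5 → Category CR (Corrosive).
With pH 0.4 (≤ 2.5), the rust remover gel falls in Category CR.
The oxygen-release tablets have available-oxygen content 15.2 % by mass, which is > 8.5 % by mass, so they are Category OX (Oxidizer).
Total Category CR: (three 1.3 fl oz containers = 115.44 mL) + 108 mL = 223.44 mL.
223.44 mL is within the express courier limit of 250 mL for Category CR.
Category OX quantity: two 6 g packs = 12 g.
12 g ≤ 20 g (express courier limit, Category OX) — within limit.
Every hazard category is within its express courier limit and no segregation rule is violated.

Yes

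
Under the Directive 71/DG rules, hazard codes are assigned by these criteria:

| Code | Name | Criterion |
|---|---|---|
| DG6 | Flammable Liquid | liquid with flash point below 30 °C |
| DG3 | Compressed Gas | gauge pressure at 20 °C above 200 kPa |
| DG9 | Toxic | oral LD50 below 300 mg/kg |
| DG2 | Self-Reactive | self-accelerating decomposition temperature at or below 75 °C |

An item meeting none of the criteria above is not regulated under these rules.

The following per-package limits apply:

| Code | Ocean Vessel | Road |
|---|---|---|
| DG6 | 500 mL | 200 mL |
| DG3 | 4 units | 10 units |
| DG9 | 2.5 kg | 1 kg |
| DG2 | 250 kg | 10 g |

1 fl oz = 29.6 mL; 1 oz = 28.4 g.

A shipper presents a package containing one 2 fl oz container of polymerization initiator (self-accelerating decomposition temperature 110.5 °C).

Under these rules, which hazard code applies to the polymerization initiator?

self-accelerating decomposition temperature 110.5 °C is not below 75 °C, so Code DG2 does not apply.
No criterion is met, so the item is not regulated.

Not regulated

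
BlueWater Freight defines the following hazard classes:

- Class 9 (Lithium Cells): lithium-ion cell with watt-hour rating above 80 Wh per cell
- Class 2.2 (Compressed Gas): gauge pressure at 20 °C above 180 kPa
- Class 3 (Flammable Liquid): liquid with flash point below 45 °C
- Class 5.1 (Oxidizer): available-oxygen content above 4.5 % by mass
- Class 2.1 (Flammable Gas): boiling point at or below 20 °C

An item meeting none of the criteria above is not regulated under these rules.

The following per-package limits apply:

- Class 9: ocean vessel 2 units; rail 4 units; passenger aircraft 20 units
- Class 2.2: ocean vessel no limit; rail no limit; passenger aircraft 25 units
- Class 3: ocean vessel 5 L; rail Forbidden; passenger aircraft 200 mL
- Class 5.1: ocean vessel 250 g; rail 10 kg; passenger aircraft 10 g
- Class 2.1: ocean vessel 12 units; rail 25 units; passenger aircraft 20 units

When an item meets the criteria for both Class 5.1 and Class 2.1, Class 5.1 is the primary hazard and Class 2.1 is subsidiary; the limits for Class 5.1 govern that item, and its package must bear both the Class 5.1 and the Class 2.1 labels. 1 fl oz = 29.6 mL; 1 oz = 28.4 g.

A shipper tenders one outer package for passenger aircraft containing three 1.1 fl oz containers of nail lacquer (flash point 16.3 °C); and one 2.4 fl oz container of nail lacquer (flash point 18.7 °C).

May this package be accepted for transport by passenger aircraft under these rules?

Flash point 16.3 °C meets the Class 3 criterion (Flammable Liquid), so the nail lacquer is Class 3.
The nail lacquer has flash point 18.7 °C, which is < 45 °C, so it is Class 3 (Flammable Liquid).
Total Class 3: (three 1.1 fl oz containers = 97.68 mL) + (one 2.4 fl oz container = 71.04 mL) = 168.72 mL.
That is within the Class 3 passenger aircraft limit of 200 mL.

Yes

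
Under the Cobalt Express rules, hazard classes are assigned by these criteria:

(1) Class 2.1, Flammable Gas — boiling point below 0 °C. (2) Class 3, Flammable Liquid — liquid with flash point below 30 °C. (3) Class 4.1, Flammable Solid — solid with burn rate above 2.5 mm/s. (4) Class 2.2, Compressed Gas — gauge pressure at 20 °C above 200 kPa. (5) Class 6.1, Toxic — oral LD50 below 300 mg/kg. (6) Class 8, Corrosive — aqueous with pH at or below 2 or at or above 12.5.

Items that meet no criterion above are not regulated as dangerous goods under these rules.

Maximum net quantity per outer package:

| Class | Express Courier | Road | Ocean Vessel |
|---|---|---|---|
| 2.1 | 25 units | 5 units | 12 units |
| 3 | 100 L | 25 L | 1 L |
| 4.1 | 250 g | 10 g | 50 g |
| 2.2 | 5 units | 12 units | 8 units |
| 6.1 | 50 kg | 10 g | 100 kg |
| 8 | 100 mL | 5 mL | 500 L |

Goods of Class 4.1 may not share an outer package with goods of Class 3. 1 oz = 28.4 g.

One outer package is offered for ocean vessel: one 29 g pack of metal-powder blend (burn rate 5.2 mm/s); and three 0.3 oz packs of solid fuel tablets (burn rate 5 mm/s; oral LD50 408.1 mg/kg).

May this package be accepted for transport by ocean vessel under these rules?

With burn rate 5.2 mm/s (> 2.5 mm/s), the metal-powder blend falls in Class 4.1.
The solid fuel tablets have burn rate 5 mm/s, which is > 2.5 mm/s, so they are Class 4.1 (Flammable Solid).
Class 4.1 net quantity: 29 g + (three 0.3 oz packs = 25.56 g) = 54.56 g.
54.56 g exceeds the ocean vessel limit of 50 g for Class 4.1.

No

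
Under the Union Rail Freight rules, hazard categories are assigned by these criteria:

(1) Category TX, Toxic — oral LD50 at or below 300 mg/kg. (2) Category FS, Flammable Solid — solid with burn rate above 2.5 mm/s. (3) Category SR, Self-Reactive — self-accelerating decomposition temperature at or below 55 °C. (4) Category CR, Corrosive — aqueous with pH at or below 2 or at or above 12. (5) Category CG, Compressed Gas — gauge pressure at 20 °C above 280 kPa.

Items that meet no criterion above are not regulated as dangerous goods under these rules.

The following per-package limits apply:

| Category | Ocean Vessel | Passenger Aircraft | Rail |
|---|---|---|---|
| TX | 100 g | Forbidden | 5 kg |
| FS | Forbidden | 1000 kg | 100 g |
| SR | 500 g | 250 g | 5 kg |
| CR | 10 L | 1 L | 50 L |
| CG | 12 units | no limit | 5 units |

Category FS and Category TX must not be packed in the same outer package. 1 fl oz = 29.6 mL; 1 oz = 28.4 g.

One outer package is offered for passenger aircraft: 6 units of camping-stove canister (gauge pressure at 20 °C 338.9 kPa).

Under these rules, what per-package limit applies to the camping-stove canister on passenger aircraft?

no limit

With gauge pressure at 20 °C 338.9 kPa (> 280 kPa), the camping-stove canister falls in Category CG.
The passenger aircraft limit for Category CG is no limit.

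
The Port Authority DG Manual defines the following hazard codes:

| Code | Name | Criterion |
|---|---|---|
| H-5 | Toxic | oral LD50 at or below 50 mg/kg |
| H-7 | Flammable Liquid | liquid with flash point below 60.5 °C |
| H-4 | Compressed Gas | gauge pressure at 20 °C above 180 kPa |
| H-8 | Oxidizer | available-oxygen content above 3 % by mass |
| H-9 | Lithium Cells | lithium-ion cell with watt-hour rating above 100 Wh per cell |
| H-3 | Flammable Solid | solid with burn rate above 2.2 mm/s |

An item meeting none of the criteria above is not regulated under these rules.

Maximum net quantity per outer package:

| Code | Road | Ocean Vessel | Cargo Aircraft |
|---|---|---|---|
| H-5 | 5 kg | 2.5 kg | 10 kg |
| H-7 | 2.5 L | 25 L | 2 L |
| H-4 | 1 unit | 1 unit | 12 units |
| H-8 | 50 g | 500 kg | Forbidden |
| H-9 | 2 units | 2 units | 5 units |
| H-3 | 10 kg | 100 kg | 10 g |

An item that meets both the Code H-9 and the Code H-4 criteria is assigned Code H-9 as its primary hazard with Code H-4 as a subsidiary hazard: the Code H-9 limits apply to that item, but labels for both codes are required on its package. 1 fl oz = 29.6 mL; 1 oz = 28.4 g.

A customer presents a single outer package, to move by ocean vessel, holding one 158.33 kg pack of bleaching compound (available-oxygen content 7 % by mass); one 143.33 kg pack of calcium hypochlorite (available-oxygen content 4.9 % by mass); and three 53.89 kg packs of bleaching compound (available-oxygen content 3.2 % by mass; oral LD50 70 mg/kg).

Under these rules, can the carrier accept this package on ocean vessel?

The bleaching compound has available-oxygen content 7 % by mass, which is > 3 % by mass, so it is Code H-8 (Oxidizer).
With available-oxygen content 4.9 % by mass (> 3 % by mass), the calcium hypochlorite falls in Code H-8.
With available-oxygen content 3.2 % by mass (> 3 % by mass), the bleaching compound falls in Code H-8.
Total Code H-8: 158.33 kg + 143.33 kg + (three 53.89 kg packs = 161.67 kg) = 463.33 kg.
463.33 kg is within the ocean vessel limit of 500 kg for Code H-8.

Yes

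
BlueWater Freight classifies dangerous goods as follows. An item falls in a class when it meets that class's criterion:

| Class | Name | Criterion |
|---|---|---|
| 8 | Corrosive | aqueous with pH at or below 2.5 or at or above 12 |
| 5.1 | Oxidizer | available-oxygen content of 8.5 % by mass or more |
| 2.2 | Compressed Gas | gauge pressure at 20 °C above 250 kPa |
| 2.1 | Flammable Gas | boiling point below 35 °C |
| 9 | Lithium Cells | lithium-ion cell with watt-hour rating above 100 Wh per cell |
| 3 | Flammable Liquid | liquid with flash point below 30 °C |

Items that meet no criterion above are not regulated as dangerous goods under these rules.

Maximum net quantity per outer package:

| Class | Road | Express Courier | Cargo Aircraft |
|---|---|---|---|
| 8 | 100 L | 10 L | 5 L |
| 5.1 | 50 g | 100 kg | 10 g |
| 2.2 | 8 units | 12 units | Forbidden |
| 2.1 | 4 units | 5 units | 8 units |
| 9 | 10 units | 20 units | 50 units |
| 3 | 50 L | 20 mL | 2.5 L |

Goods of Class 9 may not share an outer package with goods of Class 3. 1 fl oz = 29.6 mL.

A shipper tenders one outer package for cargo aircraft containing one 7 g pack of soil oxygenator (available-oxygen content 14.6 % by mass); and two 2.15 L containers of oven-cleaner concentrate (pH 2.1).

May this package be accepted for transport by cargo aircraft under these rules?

Soil oxygenator: available-oxygen content 14.6 % by mass ≥ 8.5 % by mass → Class 5.1 (Oxidizer).
pH 2.1 meets the Class 8 criterion (Corrosive), so the oven-cleaner concentrate is Class 8.
Class 5.1 quantity: 7 g.
7 g ≤ 10 g (cargo aircraft limit, Class 5.1) — within limit.
Class 8 quantity: two 2.15 L containers = 4.3 L.
4.3 L is within the cargo aircraft limit of 5 L for Class 8.
The segregation rule (Class 9 with Class 3) does not apply to Class 5.1 with Class 8.
Every hazard class is within its cargo aircraft limit and no segregation rule is violated.

Yes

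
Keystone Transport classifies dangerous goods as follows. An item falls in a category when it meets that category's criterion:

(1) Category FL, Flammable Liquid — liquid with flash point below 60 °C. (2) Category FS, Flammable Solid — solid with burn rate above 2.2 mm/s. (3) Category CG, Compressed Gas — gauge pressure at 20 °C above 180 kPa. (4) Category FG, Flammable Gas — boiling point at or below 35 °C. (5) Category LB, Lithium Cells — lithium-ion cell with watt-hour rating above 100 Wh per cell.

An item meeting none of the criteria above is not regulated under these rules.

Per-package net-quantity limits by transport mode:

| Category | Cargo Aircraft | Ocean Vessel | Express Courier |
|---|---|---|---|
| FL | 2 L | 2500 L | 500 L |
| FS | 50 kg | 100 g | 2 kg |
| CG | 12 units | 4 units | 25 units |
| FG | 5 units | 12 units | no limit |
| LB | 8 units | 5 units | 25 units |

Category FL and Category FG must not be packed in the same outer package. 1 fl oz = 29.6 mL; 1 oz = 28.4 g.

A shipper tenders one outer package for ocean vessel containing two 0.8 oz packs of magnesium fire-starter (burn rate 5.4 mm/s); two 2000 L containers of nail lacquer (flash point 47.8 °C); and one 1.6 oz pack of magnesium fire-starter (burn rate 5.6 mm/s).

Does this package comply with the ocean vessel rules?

No

Magnesium fire-starter: burn rate 5.4 mm/s > 2.2 mm/s → Category FS (Flammable Solid).
The nail lacquer has flash point 47.8 °C, which is < 60 °C, so it is Category FL (Flammable Liquid).
Burn rate 5.6 mm/s meets the Category FS criterion (Flammable Solid), so the magnesium fire-starter is Category FS.
Category FS net quantity: (two 0.8 oz packs = 45.44 g) + (one 1.6 oz pack = 45.44 g) = 90.88 g.
90.88 g ≤ 100 g (ocean vessel limit, Category FS) — within limit.
Category FL quantity: two 2000 L containers = 4000 L.
That exceeds the Category FL ocean vessel limit of 2500 L.
The segregation rule (Category FL with Category FG) does not apply to Category FS with Category FL.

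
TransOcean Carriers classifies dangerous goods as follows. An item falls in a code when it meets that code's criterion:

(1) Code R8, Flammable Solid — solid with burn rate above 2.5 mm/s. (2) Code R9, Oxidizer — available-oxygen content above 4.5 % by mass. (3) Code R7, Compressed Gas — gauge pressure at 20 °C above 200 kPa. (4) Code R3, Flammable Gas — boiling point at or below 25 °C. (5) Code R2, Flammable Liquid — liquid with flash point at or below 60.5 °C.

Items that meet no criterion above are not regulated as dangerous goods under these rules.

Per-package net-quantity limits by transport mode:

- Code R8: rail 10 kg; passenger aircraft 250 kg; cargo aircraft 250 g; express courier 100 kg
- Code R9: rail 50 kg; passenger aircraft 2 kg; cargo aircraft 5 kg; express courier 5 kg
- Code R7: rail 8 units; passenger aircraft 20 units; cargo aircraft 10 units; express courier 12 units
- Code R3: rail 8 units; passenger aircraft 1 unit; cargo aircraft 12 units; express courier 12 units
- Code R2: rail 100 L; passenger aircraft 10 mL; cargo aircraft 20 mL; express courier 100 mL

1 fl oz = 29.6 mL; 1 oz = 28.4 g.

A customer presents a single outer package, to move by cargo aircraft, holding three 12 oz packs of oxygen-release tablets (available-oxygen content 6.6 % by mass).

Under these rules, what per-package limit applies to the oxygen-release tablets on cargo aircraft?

Available-oxygen content 6.6 % by mass meets the Code R9 criterion (Oxidizer), so the oxygen-release tablets are Code R9.
The cargo aircraft limit for Code R9 is 5 kg.

5 kg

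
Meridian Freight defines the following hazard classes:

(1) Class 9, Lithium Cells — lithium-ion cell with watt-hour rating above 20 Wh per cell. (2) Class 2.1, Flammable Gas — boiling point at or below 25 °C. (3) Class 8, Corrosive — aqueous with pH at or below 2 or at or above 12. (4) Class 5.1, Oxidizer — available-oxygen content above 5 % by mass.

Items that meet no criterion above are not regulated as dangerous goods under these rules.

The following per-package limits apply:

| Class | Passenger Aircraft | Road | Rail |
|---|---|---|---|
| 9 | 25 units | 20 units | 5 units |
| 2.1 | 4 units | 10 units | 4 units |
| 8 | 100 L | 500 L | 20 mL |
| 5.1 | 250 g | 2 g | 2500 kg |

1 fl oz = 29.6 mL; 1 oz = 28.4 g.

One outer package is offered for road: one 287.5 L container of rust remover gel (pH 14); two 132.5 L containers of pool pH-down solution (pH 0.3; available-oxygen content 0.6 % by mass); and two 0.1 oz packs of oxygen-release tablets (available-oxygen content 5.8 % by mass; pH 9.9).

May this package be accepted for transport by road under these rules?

pH 14 meets the Class 8 criterion (Corrosive), so the rust remover gel is Class 8.
Pool pH-down solution: pH 0.3 ≤ 2 → Class 8 (Corrosive).
With available-oxygen content 5.8 % by mass (> 5 % by mass), the oxygen-release tablets fall in Class 5.1.
Class 8 net quantity: 287.5 L + (two 132.5 L containers = 265 L) = 552.5 L.
That exceeds the Class 8 road limit of 500 L.
Class 5.1 quantity: two 0.1 oz packs = 5.68 g.
That exceeds the Class 5.1 road limit of 2 g.

No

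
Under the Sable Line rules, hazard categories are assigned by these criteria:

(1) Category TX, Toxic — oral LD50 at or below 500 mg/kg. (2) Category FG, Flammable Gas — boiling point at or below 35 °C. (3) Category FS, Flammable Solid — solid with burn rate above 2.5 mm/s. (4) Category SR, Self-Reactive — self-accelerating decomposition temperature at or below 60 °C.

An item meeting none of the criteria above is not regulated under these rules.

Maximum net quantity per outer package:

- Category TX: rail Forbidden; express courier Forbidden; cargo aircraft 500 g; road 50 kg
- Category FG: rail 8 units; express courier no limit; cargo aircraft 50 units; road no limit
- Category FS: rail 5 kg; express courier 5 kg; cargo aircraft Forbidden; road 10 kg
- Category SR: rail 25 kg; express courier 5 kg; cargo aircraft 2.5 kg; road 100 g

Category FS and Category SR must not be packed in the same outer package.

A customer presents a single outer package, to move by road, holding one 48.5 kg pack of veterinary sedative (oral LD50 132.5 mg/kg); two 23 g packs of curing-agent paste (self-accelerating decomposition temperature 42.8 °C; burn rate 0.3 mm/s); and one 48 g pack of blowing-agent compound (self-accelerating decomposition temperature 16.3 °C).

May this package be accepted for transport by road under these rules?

Yes

Veterinary sedative: oral LD50 132.5 mg/kg ≤ 500 mg/kg → Category TX (Toxic).
Curing-agent paste: self-accelerating decomposition temperature 42.8 °C ≤ 60 °C → Category SR (Self-Reactive).
With self-accelerating decomposition temperature 16.3 °C (≤ 60 °C), the blowing-agent compound falls in Category SR.
Total Category SR: (two 23 g packs = 46 g) + 48 g = 94 g.
94 g ≤ 100 g (road limit, Category SR) — within limit.
Category TX quantity: 48.5 kg.
48.5 kg ≤ 50 kg (road limit, Category TX) — within limit.
The segregation rule (Category FS with Category SR) does not apply to Category SR with Category TX.
Every hazard category is within its road limit and no segregation rule is violated.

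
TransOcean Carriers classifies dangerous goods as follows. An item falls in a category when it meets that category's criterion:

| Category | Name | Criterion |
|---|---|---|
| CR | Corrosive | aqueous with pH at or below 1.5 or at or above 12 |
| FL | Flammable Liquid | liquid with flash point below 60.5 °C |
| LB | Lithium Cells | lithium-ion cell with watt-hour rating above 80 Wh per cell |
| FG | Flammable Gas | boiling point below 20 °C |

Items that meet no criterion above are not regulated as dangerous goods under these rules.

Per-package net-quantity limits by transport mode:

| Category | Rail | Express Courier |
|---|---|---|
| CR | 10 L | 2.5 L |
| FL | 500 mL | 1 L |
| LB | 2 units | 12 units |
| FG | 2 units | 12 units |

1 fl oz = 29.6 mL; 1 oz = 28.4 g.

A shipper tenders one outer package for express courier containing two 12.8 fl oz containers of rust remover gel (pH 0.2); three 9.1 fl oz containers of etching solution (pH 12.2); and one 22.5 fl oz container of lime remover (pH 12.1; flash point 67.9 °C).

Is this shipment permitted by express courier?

Yes

Rust remover gel: pH 0.2 ≤ 1.5 → Category CR (Corrosive).
pH 12.2 meets the Category CR criterion (Corrosive), so the etching solution is Category CR.
With pH 12.1 (≥ 12), the lime remover falls in Category CR.
Total Category CR: (two 12.8 fl oz containers = 757.76 mL) + (three 9.1 fl oz containers = 808.08 mL) + (one 22.5 fl oz container = 666 mL) = 2231.84 mL.
That is within the Category CR express courier limit of 2.5 L.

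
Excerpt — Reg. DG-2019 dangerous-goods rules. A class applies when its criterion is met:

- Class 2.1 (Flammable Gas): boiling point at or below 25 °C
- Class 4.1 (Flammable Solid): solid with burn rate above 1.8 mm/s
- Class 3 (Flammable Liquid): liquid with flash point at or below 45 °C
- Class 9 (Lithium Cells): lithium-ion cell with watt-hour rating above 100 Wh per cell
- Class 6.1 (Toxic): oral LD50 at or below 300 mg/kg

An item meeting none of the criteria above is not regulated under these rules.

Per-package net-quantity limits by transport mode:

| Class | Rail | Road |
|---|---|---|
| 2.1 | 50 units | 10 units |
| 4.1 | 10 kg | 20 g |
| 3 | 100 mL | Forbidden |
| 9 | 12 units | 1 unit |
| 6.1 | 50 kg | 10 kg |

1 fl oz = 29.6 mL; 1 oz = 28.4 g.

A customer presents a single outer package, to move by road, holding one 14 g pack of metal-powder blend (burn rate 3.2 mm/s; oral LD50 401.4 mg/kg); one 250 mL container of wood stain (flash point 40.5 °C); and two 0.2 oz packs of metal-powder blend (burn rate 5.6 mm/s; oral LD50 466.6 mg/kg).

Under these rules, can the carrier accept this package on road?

With burn rate 3.2 mm/s (> 1.8 mm/s), the metal-powder blend falls in Class 4.1.
With flash point 40.5 °C (≤ 45 °C), the wood stain falls in Class 3.
The metal-powder blend has burn rate 5.6 mm/s, which is > 1.8 mm/s, so it is Class 4.1 (Flammable Solid).
Total Class 4.1: 14 g + (two 0.2 oz packs = 11.36 g) = 25.36 g.
25.36 g exceeds the road limit of 20 g for Class 4.1.
Class 3 quantity: 250 mL.
By road, Class 3 is Forbidden regardless of quantity.

No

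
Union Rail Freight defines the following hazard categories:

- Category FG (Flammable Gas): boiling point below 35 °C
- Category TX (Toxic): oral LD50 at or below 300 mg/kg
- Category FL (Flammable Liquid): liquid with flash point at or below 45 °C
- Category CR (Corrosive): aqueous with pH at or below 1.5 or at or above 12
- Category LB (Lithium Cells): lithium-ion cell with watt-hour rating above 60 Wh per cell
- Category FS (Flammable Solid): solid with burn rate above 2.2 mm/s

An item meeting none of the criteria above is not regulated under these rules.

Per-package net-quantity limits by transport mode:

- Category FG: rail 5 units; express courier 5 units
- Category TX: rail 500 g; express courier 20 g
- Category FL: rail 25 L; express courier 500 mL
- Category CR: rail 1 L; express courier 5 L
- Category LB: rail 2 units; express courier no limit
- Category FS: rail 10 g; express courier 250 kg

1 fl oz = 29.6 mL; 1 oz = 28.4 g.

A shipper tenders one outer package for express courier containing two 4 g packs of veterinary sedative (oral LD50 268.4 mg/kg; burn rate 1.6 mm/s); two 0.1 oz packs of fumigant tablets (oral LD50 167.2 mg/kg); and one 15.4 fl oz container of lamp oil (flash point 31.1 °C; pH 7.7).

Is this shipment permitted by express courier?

With oral LD50 268.4 mg/kg (≤ 300 mg/kg), the veterinary sedative falls in Category TX.
Oral LD50 167.2 mg/kg meets the Category TX criterion (Toxic), so the fumigant tablets are Category TX.
With flash point 31.1 °C (≤ 45 °C), the lamp oil falls in Category FL.
Category TX net quantity: (two 4 g packs = 8 g) + (two 0.1 oz packs = 5.68 g) = 13.68 g.
13.68 g ≤ 20 g (express courier limit, Category TX) — within limit.
Category FL quantity: one 15.4 fl oz container = 455.84 mL.
That is within the Category FL express courier limit of 500 mL.
Every hazard category is within its express courier limit and no segregation rule is violated.

Yes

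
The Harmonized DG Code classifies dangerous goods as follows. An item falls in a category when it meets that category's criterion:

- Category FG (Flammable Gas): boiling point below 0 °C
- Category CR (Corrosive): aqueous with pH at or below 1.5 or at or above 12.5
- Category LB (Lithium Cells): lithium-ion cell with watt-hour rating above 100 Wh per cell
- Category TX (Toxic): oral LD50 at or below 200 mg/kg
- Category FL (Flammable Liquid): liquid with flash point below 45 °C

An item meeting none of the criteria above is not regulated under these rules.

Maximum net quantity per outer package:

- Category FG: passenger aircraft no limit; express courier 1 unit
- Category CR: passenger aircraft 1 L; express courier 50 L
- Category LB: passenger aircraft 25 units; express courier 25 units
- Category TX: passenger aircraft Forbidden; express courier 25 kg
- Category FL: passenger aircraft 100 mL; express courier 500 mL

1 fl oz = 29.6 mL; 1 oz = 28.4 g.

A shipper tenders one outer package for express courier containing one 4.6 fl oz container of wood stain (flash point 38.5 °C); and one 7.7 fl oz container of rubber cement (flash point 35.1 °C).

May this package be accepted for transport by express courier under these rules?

The wood stain has flash point 38.5 °C, which is < 45 °C, so it is Category FL (Flammable Liquid).
The rubber cement has flash point 35.1 °C, which is < 45 °C, so it is Category FL (Flammable Liquid).
Category FL net quantity: (one 4.6 fl oz container = 136.16 mL) + (one 7.7 fl oz container = 227.92 mL) = 364.08 mL.
That is within the Category FL express courier limit of 500 mL.

Yes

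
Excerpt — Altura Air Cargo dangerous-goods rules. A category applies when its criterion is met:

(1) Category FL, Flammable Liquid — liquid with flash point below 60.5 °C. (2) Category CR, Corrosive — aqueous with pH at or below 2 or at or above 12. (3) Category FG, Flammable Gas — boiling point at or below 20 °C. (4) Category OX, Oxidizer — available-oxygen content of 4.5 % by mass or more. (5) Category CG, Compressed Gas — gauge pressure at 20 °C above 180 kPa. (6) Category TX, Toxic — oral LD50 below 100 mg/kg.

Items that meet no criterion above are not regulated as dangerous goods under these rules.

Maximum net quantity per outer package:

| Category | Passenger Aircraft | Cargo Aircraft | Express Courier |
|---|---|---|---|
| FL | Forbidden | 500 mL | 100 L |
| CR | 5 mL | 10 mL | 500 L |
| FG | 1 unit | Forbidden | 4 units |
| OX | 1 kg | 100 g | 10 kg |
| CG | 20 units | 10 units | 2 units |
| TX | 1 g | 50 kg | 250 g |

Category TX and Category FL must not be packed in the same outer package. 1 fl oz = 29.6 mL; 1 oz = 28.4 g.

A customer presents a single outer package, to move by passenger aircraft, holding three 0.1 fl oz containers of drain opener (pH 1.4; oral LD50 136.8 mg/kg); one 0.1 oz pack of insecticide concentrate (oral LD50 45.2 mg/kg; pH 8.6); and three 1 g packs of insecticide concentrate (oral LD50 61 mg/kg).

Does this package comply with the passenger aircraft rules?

No

The drain opener has pH 1.4, which is ≤ 2, so it is Category CR (Corrosive).
Insecticide concentrate: oral LD50 45.2 mg/kg < 100 mg/kg → Category TX (Toxic).
The insecticide concentrate has oral LD50 61 mg/kg, which is < 100 mg/kg, so it is Category TX (Toxic).
Total Category TX: (one 0.1 oz pack = 2.84 g) + (three 1 g packs = 3 g) = 5.84 g.
5.84 g > 1 g (passenger aircraft limit, Category TX) — over the limit.
Category CR quantity: three 0.1 fl oz containers = 8.88 mL.
8.88 mL exceeds the passenger aircraft limit of 5 mL for Category CR.
The segregation rule (Category TX with Category FL) does not apply to Category TX with Category CR.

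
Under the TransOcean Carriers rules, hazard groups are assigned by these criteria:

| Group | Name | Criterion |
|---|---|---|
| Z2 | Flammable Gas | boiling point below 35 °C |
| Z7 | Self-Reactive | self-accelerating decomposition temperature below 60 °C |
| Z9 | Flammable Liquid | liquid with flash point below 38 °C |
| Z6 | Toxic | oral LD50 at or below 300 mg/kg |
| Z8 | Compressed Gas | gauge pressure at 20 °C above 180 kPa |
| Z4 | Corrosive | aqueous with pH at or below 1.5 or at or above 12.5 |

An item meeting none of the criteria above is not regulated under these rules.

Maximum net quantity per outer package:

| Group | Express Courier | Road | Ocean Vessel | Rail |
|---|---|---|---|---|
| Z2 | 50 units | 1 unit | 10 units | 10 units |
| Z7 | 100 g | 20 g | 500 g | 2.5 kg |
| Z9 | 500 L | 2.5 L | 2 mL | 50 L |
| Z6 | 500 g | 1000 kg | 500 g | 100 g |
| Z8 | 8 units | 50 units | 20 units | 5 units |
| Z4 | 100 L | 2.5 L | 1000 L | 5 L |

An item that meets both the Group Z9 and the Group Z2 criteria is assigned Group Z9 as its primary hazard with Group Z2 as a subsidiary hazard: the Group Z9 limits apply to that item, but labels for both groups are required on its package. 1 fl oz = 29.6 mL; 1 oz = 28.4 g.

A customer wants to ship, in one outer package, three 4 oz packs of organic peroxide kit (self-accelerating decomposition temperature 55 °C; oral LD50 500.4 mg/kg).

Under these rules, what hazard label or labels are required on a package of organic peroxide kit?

The organic peroxide kit has self-accelerating decomposition temperature 55 °C, which is < 60 °C, so it is Group Z7 (Self-Reactive).
Only the Group Z7 label is required.

Group Z7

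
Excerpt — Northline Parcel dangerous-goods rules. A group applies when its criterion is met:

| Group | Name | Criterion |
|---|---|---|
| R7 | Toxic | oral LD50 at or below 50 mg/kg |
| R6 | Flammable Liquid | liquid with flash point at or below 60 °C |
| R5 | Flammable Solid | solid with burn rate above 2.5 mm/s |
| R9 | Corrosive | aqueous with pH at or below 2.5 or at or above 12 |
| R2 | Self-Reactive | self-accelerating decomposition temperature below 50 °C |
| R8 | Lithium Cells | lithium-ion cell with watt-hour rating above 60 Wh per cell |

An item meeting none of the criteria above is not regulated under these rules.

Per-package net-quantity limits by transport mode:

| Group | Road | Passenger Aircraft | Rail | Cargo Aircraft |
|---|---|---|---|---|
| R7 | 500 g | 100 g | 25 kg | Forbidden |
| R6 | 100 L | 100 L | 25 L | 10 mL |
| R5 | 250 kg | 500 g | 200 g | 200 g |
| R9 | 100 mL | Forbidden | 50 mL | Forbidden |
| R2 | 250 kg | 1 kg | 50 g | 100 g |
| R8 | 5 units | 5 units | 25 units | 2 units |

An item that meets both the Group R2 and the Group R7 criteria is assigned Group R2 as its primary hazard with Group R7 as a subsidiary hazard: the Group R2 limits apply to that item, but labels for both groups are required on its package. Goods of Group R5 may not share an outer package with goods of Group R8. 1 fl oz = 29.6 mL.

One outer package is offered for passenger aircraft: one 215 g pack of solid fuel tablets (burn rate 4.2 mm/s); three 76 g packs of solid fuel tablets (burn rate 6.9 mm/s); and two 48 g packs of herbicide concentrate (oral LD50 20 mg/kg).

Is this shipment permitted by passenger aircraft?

Burn rate 4.2 mm/s meets the Group R5 criterion (Flammable Solid), so the solid fuel tablets are Group R5.
The solid fuel tablets have burn rate 6.9 mm/s, which is > 2.5 mm/s, so they are Group R5 (Flammable Solid).
With oral LD50 20 mg/kg (≤ 50 mg/kg), the herbicide concentrate falls in Group R7.
Total Group R5: 215 g + (three 76 g packs = 228 g) = 443 g.
443 g ≤ 500 g (passenger aircraft limit, Group R5) — within limit.
Group R7 quantity: two 48 g packs = 96 g.
96 g is within the passenger aircraft limit of 100 g for Group R7.
The segregation rule (Group R5 with Group R8) does not apply to Group R5 with Group R7.
Every hazard group is within its passenger aircraft limit and no segregation rule is violated.

Yes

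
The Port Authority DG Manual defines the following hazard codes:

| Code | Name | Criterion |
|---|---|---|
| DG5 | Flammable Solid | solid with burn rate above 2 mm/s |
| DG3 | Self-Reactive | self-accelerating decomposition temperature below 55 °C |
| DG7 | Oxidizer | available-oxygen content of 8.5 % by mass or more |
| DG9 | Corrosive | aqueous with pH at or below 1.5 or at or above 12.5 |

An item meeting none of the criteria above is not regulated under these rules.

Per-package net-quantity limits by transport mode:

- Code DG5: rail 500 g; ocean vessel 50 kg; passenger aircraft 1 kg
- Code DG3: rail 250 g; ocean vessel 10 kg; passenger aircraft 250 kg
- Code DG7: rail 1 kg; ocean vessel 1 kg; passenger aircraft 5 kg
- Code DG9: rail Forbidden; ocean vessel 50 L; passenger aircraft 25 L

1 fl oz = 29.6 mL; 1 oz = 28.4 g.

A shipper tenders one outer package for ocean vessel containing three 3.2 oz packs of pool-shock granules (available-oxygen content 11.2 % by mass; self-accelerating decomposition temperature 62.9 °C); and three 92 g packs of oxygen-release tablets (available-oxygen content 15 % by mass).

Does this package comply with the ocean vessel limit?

Available-oxygen content 11.2 % by mass meets the Code DG7 criterion (Oxidizer), so the pool-shock granules are Code DG7.
Oxygen-release tablets: available-oxygen content 15 % by mass ≥ 8.5 % by mass → Code DG7 (Oxidizer).
Total Code DG7: (three 3.2 oz packs = 272.64 g) + (three 92 g packs = 276 g) = 548.64 g.
That is within the Code DG7 ocean vessel limit of 1 kg.

Yes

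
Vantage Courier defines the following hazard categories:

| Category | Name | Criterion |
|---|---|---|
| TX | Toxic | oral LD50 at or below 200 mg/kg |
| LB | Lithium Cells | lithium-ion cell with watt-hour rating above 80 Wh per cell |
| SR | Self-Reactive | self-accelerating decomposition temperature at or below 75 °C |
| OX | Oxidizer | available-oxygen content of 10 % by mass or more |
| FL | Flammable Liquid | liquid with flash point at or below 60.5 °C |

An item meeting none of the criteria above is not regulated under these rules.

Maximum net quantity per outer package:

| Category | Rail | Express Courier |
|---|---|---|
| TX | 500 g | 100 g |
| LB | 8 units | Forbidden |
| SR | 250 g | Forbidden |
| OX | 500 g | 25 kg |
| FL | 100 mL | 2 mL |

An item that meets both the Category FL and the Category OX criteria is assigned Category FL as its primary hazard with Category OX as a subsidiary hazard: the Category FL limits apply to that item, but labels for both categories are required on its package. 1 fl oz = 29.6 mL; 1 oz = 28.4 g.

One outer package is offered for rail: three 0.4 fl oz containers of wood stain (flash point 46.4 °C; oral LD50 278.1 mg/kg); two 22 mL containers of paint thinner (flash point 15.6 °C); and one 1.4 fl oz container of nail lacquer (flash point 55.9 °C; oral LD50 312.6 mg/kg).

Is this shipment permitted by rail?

Wood stain: flash point 46.4 °C ≤ 60.5 °C → Category FL (Flammable Liquid).
Flash point 15.6 °C meets the Category FL criterion (Flammable Liquid), so the paint thinner is Category FL.
Flash point 55.9 °C meets the Category FL criterion (Flammable Liquid), so the nail lacquer is Category FL.
Category FL net quantity: (three 0.4 fl oz containers = 35.52 mL) + (two 22 mL containers = 44 mL) + (one 1.4 fl oz container = 41.44 mL) = 120.96 mL.
That exceeds the Category FL rail limit of 100 mL.

No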